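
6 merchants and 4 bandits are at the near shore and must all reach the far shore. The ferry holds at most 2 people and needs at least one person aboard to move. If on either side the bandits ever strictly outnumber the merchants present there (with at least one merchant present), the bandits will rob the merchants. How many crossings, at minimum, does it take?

17

Counting alone: each trip to the far shore takes at most 2 across and each return brings at least 1 back, so after t trips out (and t−1 returns) at most 2t − (t−1) of the 10 are across; that first reaches 10 at t = 9, so at least 17 crossings are needed.
The plan below uses exactly 17 crossings, so it is optimal:
1. 2 bandits → the far shore.  (the near shore: 6M 2B; the far shore: 0M 2B)
2. 1 bandit ← the near shore.  (the near shore: 6M 3B; the far shore: 0M 1B)
3. 2 bandits → the far shore.  (the near shore: 6M 1B; the far shore: 0M 3B)
4. 1 bandit ← the near shore.  (the near shore: 6M 2B; the far shore: 0M 2B)
5. 2 merchants → the far shore.  (the near shore: 4M 2B; the far shore: 2M 2B)
6. 1 bandit ← the near shore.  (the near shore: 4M 3B; the far shore: 2M 1B)
7. 1 merchant and 1 bandit → the far shore.  (the near shore: 3M 2B; the far shore: 3M 2B)
8. 1 bandit ← the near shore.  (the near shore: 3M 3B; the far shore: 3M 1B)
9. 2 bandits → the far shore.  (the near shore: 3M 1B; the far shore: 3M 3B)
10. 1 bandit ← the near shore.  (the near shore: 3M 2B; the far shore: 3M 2B)
11. 1 merchant and 1 bandit → the far shore.  (the near shore: 2M 1B; the far shore: 4M 3B)
12. 1 bandit ← the near shore.  (the near shore: 2M 2B; the far shore: 4M 2B)
13. 2 bandits → the far shore.  (the near shore: 2M 0B; the far shore: 4M 4B)
14. 1 bandit ← the near shore.  (the near shore: 2M 1B; the far shore: 4M 3B)
15. 1 merchant and 1 bandit → the far shore.  (the near shore: 1M 0B; the far shore: 5M 4B)
16. 1 bandit ← the near shore.  (the near shore: 1M 1B; the far shore: 5M 3B)
17. 1 merchant and 1 bandit → the far shore.  (the near shore: 0M 0B; the far shore: 6M 4B)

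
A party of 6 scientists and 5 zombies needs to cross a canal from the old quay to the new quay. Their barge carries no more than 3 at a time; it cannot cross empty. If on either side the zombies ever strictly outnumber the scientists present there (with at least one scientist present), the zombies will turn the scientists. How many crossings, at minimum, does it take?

Counting alone: each trip to the new quay takes at most 3 across and each return brings at least 1 back, so after t trips out (and t−1 returns) at most 3t − (t−1) of the 11 are across; that first reaches 11 at t = 5, so at least 9 crossings are needed.
The plan below uses exactly 9 crossings, so it is optimal:
1. 3 zombies → the new quay.  (the old quay: 6S 2Z; the new quay: 0S 3Z)
2. 1 zombie ← the old quay.  (the old quay: 6S 3Z; the new quay: 0S 2Z)
3. 3 scientists → the new quay.  (the old quay: 3S 3Z; the new quay: 3S 2Z)
4. 1 scientist ← the old quay.  (the old quay: 4S 3Z; the new quay: 2S 2Z)
5. 2 scientists and 1 zombie → the new quay.  (the old quay: 2S 2Z; the new quay: 4S 3Z)
6. 1 scientist ← the old quay.  (the old quay: 3S 2Z; the new quay: 3S 3Z)
7. 2 scientists and 1 zombie → the new quay.  (the old quay: 1S 1Z; the new quay: 5S 4Z)
8. 1 scientist ← the old quay.  (the old quay: 2S 1Z; the new quay: 4S 4Z)
9. 2 scientists and 1 zombie → the new quay.  (the old quay: 0S 0Z; the new quay: 6S 5Z)

9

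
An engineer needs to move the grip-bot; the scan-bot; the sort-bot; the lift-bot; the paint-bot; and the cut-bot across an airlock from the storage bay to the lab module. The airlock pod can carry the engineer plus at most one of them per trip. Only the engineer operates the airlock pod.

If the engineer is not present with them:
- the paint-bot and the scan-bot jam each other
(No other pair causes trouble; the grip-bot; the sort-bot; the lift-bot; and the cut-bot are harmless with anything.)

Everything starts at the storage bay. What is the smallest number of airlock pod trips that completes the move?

Counting alone: the engineer can take at most 1 across per trip to the lab module, so moving all 6 needs at least 6 loaded trips out, with a return between consecutive ones — at least 11 crossings.
The plan below uses exactly 11 crossings, so it is optimal:
1. Engineer goes to the lab module with the scan-bot.  [the storage bay: the cut-bot, the grip-bot, the lift-bot, the paint-bot, the sort-bot | the lab module: the scan-bot]
2. Engineer goes back to the storage bay alone.  [the storage bay: the cut-bot, the grip-bot, the lift-bot, the paint-bot, the sort-bot | the lab module: the scan-bot]
3. Engineer goes to the lab module with the grip-bot.  [the storage bay: the cut-bot, the lift-bot, the paint-bot, the sort-bot | the lab module: the grip-bot, the scan-bot]
4. Engineer goes back to the storage bay alone.  [the storage bay: the cut-bot, the lift-bot, the paint-bot, the sort-bot | the lab module: the grip-bot, the scan-bot]
5. Engineer goes to the lab module with the sort-bot.  [the storage bay: the cut-bot, the lift-bot, the paint-bot | the lab module: the grip-bot, the scan-bot, the sort-bot]
6. Engineer goes back to the storage bay alone.  [the storage bay: the cut-bot, the lift-bot, the paint-bot | the lab module: the grip-bot, the scan-bot, the sort-bot]
7. Engineer goes to the lab module with the lift-bot.  [the storage bay: the cut-bot, the paint-bot | the lab module: the grip-bot, the lift-bot, the scan-bot, the sort-bot]
8. Engineer goes back to the storage bay alone.  [the storage bay: the cut-bot, the paint-bot | the lab module: the grip-bot, the lift-bot, the scan-bot, the sort-bot]
9. Engineer goes to the lab module with the cut-bot.  [the storage bay: the paint-bot | the lab module: the cut-bot, the grip-bot, the lift-bot, the scan-bot, the sort-bot]
10. Engineer goes back to the storage bay alone.  [the storage bay: the paint-bot | the lab module: the cut-bot, the grip-bot, the lift-bot, the scan-bot, the sort-bot]
11. Engineer goes to the lab module with the paint-bot.  [the storage bay: — | the lab module: the cut-bot, the grip-bot, the lift-bot, the paint-bot, the scan-bot, the sort-bot]

11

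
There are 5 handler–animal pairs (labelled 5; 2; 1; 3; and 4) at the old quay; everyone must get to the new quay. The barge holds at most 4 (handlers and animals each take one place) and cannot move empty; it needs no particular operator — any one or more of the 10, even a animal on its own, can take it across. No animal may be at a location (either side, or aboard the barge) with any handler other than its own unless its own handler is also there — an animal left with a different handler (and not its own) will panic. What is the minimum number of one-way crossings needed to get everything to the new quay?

Counting alone: each trip to the new quay takes at most 4 across and each return brings at least 1 back, so after t trips out (and t−1 returns) at most 4t − (t−1) of the 10 are across; that first reaches 10 at t = 3, so at least 5 crossings are needed.
The safety rule pushes this higher. Following every safe sequence of crossings, the most of the 10 that can be at the new quay as the barge arrives there on crossing 5 is 9 — never all 10.
So no plan with fewer than 7 crossings exists, and this one achieves 7:
1. animal 5 and handler 5 cross → the new quay.
2. handler 5 crosses ← the old quay.
3. animal 1, animal 2, animal 3, and animal 4 cross → the new quay.
4. animal 5 crosses ← the old quay.
5. handler 1, handler 2, handler 3, and handler 4 cross → the new quay.
6. animal 2 and handler 2 cross ← the old quay.
7. animal 2, animal 5, handler 2, and handler 5 cross → the new quay.

7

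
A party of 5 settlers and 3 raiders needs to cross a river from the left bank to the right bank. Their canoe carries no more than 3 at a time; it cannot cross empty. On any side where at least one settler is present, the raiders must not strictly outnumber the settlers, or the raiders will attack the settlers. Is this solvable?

Yes

1. 2 raiders → the right bank.  (the left bank: 5S 1R; the right bank: 0S 2R)
2. 1 raider ← the left bank.  (the left bank: 5S 2R; the right bank: 0S 1R)
3. 2 settlers and 1 raider → the right bank.  (the left bank: 3S 1R; the right bank: 2S 2R)
4. 1 raider ← the left bank.  (the left bank: 3S 2R; the right bank: 2S 1R)
5. 1 settler and 2 raiders → the right bank.  (the left bank: 2S 0R; the right bank: 3S 3R)
6. 1 raider ← the left bank.  (the left bank: 2S 1R; the right bank: 3S 2R)
7. 2 settlers and 1 raider → the right bank.  (the left bank: 0S 0R; the right bank: 5S 3R)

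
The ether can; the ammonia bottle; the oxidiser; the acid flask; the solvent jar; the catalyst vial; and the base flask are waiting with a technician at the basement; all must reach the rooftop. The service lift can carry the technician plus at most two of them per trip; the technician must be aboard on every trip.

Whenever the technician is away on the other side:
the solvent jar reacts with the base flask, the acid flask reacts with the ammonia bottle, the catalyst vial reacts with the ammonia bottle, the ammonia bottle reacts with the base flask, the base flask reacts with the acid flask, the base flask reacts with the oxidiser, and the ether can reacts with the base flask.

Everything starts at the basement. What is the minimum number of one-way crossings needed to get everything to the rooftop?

11

Counting alone: the technician can take at most 2 across per trip to the rooftop, so moving all 7 needs at least 4 loaded trips out, with a return between consecutive ones — at least 7 crossings.
The safety rule pushes this higher. Following every safe sequence of crossings, the most of the 7 that can be at the rooftop as the service lift arrives there on crossings 7, 9 is 5, 6 respectively — never all 7.
So no plan with fewer than 11 crossings exists, and this one achieves 11:
1. Technician goes to the rooftop with the ammonia bottle and the base flask.
2. Technician goes back to the basement with the ammonia bottle.
3. Technician goes to the rooftop with the ammonia bottle and the ether can.
4. Technician goes back to the basement with the base flask.
5. Technician goes to the rooftop with the base flask and the oxidiser.
6. Technician goes back to the basement with the base flask.
7. Technician goes to the rooftop with the acid flask and the solvent jar.
8. Technician goes back to the basement with the ammonia bottle.
9. Technician goes to the rooftop with the ammonia bottle and the catalyst vial.
10. Technician goes back to the basement with the ammonia bottle.
11. Technician goes to the rooftop with the ammonia bottle and the base flask.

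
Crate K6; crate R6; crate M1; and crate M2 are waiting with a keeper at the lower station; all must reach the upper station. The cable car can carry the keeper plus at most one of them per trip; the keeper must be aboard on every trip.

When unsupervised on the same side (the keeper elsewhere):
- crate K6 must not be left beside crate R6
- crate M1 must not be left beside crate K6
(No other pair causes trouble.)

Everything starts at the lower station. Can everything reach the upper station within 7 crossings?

Counting alone: the keeper can take at most 1 across per trip to the upper station, so moving all 4 needs at least 4 loaded trips out, with a return between consecutive ones — at least 7 crossings.
The safety rule pushes this higher. Following every safe sequence of crossings, the most of the 4 that can be at the upper station as the cable car arrives there on crossing 7 is 3 — never all 4.
So the move cannot be finished within 7 crossings. (The shortest complete plan takes 9:)
1. Keeper goes to the upper station with crate K6.  [the lower station: crate M1, crate M2, crate R6 | the upper station: crate K6]
2. Keeper goes back to the lower station alone.  [the lower station: crate M1, crate M2, crate R6 | the upper station: crate K6]
3. Keeper goes to the upper station with crate R6.  [the lower station: crate M1, crate M2 | the upper station: crate K6, crate R6]
4. Keeper goes back to the lower station with crate K6.  [the lower station: crate K6, crate M1, crate M2 | the upper station: crate R6]
5. Keeper goes to the upper station with crate M1.  [the lower station: crate K6, crate M2 | the upper station: crate M1, crate R6]
6. Keeper goes back to the lower station alone.  [the lower station: crate K6, crate M2 | the upper station: crate M1, crate R6]
7. Keeper goes to the upper station with crate M2.  [the lower station: crate K6 | the upper station: crate M1, crate M2, crate R6]
8. Keeper goes back to the lower station alone.  [the lower station: crate K6 | the upper station: crate M1, crate M2, crate R6]
9. Keeper goes to the upper station with crate K6.  [the lower station: — | the upper station: crate K6, crate M1, crate M2, crate R6]

No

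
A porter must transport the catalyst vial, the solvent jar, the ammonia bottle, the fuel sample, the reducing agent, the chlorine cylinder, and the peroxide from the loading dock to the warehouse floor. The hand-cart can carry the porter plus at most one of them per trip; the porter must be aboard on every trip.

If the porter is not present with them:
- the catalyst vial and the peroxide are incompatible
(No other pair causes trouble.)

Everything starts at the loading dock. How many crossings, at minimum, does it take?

13

Counting alone: the porter can take at most 1 across per trip to the warehouse floor, so moving all 7 needs at least 7 loaded trips out, with a return between consecutive ones — at least 13 crossings.
The plan below uses exactly 13 crossings, so it is optimal:
1. Porter goes to the warehouse floor with the catalyst vial.
2. Porter goes back to the loading dock alone.
3. Porter goes to the warehouse floor with the solvent jar.
4. Porter goes back to the loading dock alone.
5. Porter goes to the warehouse floor with the ammonia bottle.
6. Porter goes back to the loading dock alone.
7. Porter goes to the warehouse floor with the fuel sample.
8. Porter goes back to the loading dock alone.
9. Porter goes to the warehouse floor with the reducing agent.
10. Porter goes back to the loading dock alone.
11. Porter goes to the warehouse floor with the chlorine cylinder.
12. Porter goes back to the loading dock alone.
13. Porter goes to the warehouse floor with the peroxide.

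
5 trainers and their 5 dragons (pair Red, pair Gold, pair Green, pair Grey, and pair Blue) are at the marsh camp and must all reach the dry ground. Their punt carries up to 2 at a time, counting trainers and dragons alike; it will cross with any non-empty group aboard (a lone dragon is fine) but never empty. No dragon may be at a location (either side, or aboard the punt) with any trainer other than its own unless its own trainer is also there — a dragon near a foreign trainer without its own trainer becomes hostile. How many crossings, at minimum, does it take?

Following every safe sequence of crossings from the start, the most of the 10 that can be at the dry ground as the punt arrives there on crossings 1, 3, 5, 7 is 2, 3, 4, 5 respectively; the best ever achieved is 5 of 10.
From crossing 9 on, no configuration arises that was not already reachable earlier: only 82 distinct safe configurations (who is on which side, and where the punt is) can ever be reached, none of them has everyone across, and every continuation just revisits them. So no valid plan exists.

impossible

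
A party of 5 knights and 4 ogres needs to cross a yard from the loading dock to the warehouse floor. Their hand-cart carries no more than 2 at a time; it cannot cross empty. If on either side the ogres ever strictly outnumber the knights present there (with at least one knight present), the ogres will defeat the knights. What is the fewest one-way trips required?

Counting alone: each trip to the warehouse floor takes at most 2 across and each return brings at least 1 back, so after t trips out (and t−1 returns) at most 2t − (t−1) of the 9 are across; that first reaches 9 at t = 8, so at least 15 crossings are needed.
The plan below uses exactly 15 crossings, so it is optimal:
1. 2 ogres → the warehouse floor.  (the loading dock: 5K 2O; the warehouse floor: 0K 2O)
2. 1 ogre ← the loading dock.  (the loading dock: 5K 3O; the warehouse floor: 0K 1O)
3. 2 ogres → the warehouse floor.  (the loading dock: 5K 1O; the warehouse floor: 0K 3O)
4. 1 ogre ← the loading dock.  (the loading dock: 5K 2O; the warehouse floor: 0K 2O)
5. 2 knights → the warehouse floor.  (the loading dock: 3K 2O; the warehouse floor: 2K 2O)
6. 1 ogre ← the loading dock.  (the loading dock: 3K 3O; the warehouse floor: 2K 1O)
7. 1 knight and 1 ogre → the warehouse floor.  (the loading dock: 2K 2O; the warehouse floor: 3K 2O)
8. 1 knight ← the loading dock.  (the loading dock: 3K 2O; the warehouse floor: 2K 2O)
9. 1 knight and 1 ogre → the warehouse floor.  (the loading dock: 2K 1O; the warehouse floor: 3K 3O)
10. 1 ogre ← the loading dock.  (the loading dock: 2K 2O; the warehouse floor: 3K 2O)
11. 1 knight and 1 ogre → the warehouse floor.  (the loading dock: 1K 1O; the warehouse floor: 4K 3O)
12. 1 knight ← the loading dock.  (the loading dock: 2K 1O; the warehouse floor: 3K 3O)
13. 1 knight and 1 ogre → the warehouse floor.  (the loading dock: 1K 0O; the warehouse floor: 4K 4O)
14. 1 ogre ← the loading dock.  (the loading dock: 1K 1O; the warehouse floor: 4K 3O)
15. 1 knight and 1 ogre → the warehouse floor.  (the loading dock: 0K 0O; the warehouse floor: 5K 4O)

15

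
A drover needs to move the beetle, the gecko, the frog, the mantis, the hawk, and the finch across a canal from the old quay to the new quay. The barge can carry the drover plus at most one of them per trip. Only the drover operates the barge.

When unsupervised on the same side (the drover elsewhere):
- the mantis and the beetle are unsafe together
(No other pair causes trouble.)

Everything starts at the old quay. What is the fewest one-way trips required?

Counting alone: the drover can take at most 1 across per trip to the new quay, so moving all 6 needs at least 6 loaded trips out, with a return between consecutive ones — at least 11 crossings.
The plan below uses exactly 11 crossings, so it is optimal:
1. Drover goes to the new quay with the beetle.
2. Drover goes back to the old quay alone.
3. Drover goes to the new quay with the gecko.
4. Drover goes back to the old quay alone.
5. Drover goes to the new quay with the frog.
6. Drover goes back to the old quay alone.
7. Drover goes to the new quay with the hawk.
8. Drover goes back to the old quay alone.
9. Drover goes to the new quay with the finch.
10. Drover goes back to the old quay alone.
11. Drover goes to the new quay with the mantis.

11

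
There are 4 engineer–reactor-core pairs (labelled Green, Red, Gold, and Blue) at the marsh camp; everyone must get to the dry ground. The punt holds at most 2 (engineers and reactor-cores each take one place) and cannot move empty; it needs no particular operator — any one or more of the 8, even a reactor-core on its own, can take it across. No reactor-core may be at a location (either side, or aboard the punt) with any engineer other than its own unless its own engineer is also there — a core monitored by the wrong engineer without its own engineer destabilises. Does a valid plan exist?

No

Following every safe sequence of crossings from the start, the most of the 8 that can be at the dry ground as the punt arrives there on crossings 1, 3, 5 is 2, 3, 4 respectively; the best ever achieved is 4 of 8.
From crossing 7 on, no configuration arises that was not already reachable earlier: only 44 distinct safe configurations (who is on which side, and where the punt is) can ever be reached, none of them has everyone across, and every continuation just revisits them. So no valid plan exists.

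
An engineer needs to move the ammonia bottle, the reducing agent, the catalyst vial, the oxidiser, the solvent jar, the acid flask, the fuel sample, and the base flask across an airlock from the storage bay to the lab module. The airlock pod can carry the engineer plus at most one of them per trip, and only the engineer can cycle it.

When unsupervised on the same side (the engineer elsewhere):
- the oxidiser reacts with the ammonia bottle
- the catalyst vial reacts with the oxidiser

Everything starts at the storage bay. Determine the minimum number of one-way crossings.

17

Counting alone: the engineer can take at most 1 across per trip to the lab module, so moving all 8 needs at least 8 loaded trips out, with a return between consecutive ones — at least 15 crossings.
The safety rule pushes this higher. Following every safe sequence of crossings, the most of the 8 that can be at the lab module as the airlock pod arrives there on crossing 15 is 7 — never all 8.
So no plan with fewer than 17 crossings exists, and this one achieves 17:
1. Engineer goes to the lab module with the oxidiser.
2. Engineer goes back to the storage bay alone.
3. Engineer goes to the lab module with the ammonia bottle.
4. Engineer goes back to the storage bay with the oxidiser.
5. Engineer goes to the lab module with the catalyst vial.
6. Engineer goes back to the storage bay alone.
7. Engineer goes to the lab module with the reducing agent.
8. Engineer goes back to the storage bay alone.
9. Engineer goes to the lab module with the solvent jar.
10. Engineer goes back to the storage bay alone.
11. Engineer goes to the lab module with the acid flask.
12. Engineer goes back to the storage bay alone.
13. Engineer goes to the lab module with the fuel sample.
14. Engineer goes back to the storage bay alone.
15. Engineer goes to the lab module with the base flask.
16. Engineer goes back to the storage bay alone.
17. Engineer goes to the lab module with the oxidiser.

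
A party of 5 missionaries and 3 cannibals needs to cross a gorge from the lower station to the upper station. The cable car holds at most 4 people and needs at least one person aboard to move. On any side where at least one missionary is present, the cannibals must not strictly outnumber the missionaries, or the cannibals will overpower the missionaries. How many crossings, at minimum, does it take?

5

Counting alone: each trip to the upper station takes at most 4 across and each return brings at least 1 back, so after t trips out (and t−1 returns) at most 4t − (t−1) of the 8 are across; that first reaches 8 at t = 3, so at least 5 crossings are needed.
The plan below uses exactly 5 crossings, so it is optimal:
1. 2 cannibals → the upper station.  (the lower station: 5M 1C; the upper station: 0M 2C)
2. 1 cannibal ← the lower station.  (the lower station: 5M 2C; the upper station: 0M 1C)
3. 3 missionaries and 1 cannibal → the upper station.  (the lower station: 2M 1C; the upper station: 3M 2C)
4. 1 cannibal ← the lower station.  (the lower station: 2M 2C; the upper station: 3M 1C)
5. 2 missionaries and 2 cannibals → the upper station.  (the lower station: 0M 0C; the upper station: 5M 3C)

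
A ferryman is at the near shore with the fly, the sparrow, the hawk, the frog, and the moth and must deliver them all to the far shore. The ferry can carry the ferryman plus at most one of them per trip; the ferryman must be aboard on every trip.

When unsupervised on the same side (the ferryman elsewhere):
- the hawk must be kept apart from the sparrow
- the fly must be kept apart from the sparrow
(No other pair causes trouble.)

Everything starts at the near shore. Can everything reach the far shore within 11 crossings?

Yes

Yes — this plan uses 11 crossings (≤ 11):
1. Ferryman goes to the far shore with the sparrow.
2. Ferryman goes back to the near shore alone.
3. Ferryman goes to the far shore with the fly.
4. Ferryman goes back to the near shore with the sparrow.
5. Ferryman goes to the far shore with the hawk.
6. Ferryman goes back to the near shore alone.
7. Ferryman goes to the far shore with the frog.
8. Ferryman goes back to the near shore alone.
9. Ferryman goes to the far shore with the moth.
10. Ferryman goes back to the near shore alone.
11. Ferryman goes to the far shore with the sparrow.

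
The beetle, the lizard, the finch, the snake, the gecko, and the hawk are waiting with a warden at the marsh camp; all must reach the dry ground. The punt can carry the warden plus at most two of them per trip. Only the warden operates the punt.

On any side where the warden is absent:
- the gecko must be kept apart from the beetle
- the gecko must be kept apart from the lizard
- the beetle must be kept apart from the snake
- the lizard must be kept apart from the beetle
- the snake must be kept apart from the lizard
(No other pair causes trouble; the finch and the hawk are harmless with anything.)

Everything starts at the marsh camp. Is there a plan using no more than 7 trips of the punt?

No

Counting alone: the warden can take at most 2 across per trip to the dry ground, so moving all 6 needs at least 3 loaded trips out, with a return between consecutive ones — at least 5 crossings.
The safety rule pushes this higher. Following every safe sequence of crossings, the most of the 6 that can be at the dry ground as the punt arrives there on crossings 5, 7 is 4, 5 respectively — never all 6.
So the move cannot be finished within 7 crossings. (The shortest complete plan takes 9:)
1. Warden goes to the dry ground with the beetle and the lizard.  [the marsh camp: the finch, the gecko, the hawk, the snake | the dry ground: the beetle, the lizard]
2. Warden goes back to the marsh camp with the beetle.  [the marsh camp: the beetle, the finch, the gecko, the hawk, the snake | the dry ground: the lizard]
3. Warden goes to the dry ground with the beetle and the finch.  [the marsh camp: the gecko, the hawk, the snake | the dry ground: the beetle, the finch, the lizard]
4. Warden goes back to the marsh camp with the beetle.  [the marsh camp: the beetle, the gecko, the hawk, the snake | the dry ground: the finch, the lizard]
5. Warden goes to the dry ground with the beetle and the hawk.  [the marsh camp: the gecko, the snake | the dry ground: the beetle, the finch, the hawk, the lizard]
6. Warden goes back to the marsh camp with the beetle.  [the marsh camp: the beetle, the gecko, the snake | the dry ground: the finch, the hawk, the lizard]
7. Warden goes to the dry ground with the gecko and the snake.  [the marsh camp: the beetle | the dry ground: the finch, the gecko, the hawk, the lizard, the snake]
8. Warden goes back to the marsh camp with the lizard.  [the marsh camp: the beetle, the lizard | the dry ground: the finch, the gecko, the hawk, the snake]
9. Warden goes to the dry ground with the beetle and the lizard.  [the marsh camp: — | the dry ground: the beetle, the finch, the gecko, the hawk, the lizard, the snake]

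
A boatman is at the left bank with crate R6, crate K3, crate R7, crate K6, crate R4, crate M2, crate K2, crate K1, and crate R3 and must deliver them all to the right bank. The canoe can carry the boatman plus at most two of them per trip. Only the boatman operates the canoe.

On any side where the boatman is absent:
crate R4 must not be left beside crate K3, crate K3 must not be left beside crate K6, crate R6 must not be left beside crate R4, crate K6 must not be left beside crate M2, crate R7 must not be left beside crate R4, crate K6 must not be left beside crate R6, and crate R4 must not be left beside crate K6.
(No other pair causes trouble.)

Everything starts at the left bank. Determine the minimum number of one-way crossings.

Counting alone: the boatman can take at most 2 across per trip to the right bank, so moving all 9 needs at least 5 loaded trips out, with a return between consecutive ones — at least 9 crossings.
The safety rule pushes this higher. Following every safe sequence of crossings, the most of the 9 that can be at the right bank as the canoe arrives there on crossings 9, 11, 13 is 6, 7, 8 respectively — never all 9.
So no plan with fewer than 15 crossings exists, and this one achieves 15:
1. Boatman goes to the right bank with crate K6 and crate R4.  [the left bank: crate K1, crate K2, crate K3, crate M2, crate R3, crate R6, crate R7 | the right bank: crate K6, crate R4]
2. Boatman goes back to the left bank with crate K6.  [the left bank: crate K1, crate K2, crate K3, crate K6, crate M2, crate R3, crate R6, crate R7 | the right bank: crate R4]
3. Boatman goes to the right bank with crate K6 and crate R7.  [the left bank: crate K1, crate K2, crate K3, crate M2, crate R3, crate R6 | the right bank: crate K6, crate R4, crate R7]
4. Boatman goes back to the left bank with crate R4.  [the left bank: crate K1, crate K2, crate K3, crate M2, crate R3, crate R4, crate R6 | the right bank: crate K6, crate R7]
5. Boatman goes to the right bank with crate K3 and crate R6.  [the left bank: crate K1, crate K2, crate M2, crate R3, crate R4 | the right bank: crate K3, crate K6, crate R6, crate R7]
6. Boatman goes back to the left bank with crate K6.  [the left bank: crate K1, crate K2, crate K6, crate M2, crate R3, crate R4 | the right bank: crate K3, crate R6, crate R7]
7. Boatman goes to the right bank with crate K6 and crate M2.  [the left bank: crate K1, crate K2, crate R3, crate R4 | the right bank: crate K3, crate K6, crate M2, crate R6, crate R7]
8. Boatman goes back to the left bank with crate K6.  [the left bank: crate K1, crate K2, crate K6, crate R3, crate R4 | the right bank: crate K3, crate M2, crate R6, crate R7]
9. Boatman goes to the right bank with crate K2 and crate K6.  [the left bank: crate K1, crate R3, crate R4 | the right bank: crate K2, crate K3, crate K6, crate M2, crate R6, crate R7]
10. Boatman goes back to the left bank with crate K6.  [the left bank: crate K1, crate K6, crate R3, crate R4 | the right bank: crate K2, crate K3, crate M2, crate R6, crate R7]
11. Boatman goes to the right bank with crate K1 and crate K6.  [the left bank: crate R3, crate R4 | the right bank: crate K1, crate K2, crate K3, crate K6, crate M2, crate R6, crate R7]
12. Boatman goes back to the left bank with crate K6.  [the left bank: crate K6, crate R3, crate R4 | the right bank: crate K1, crate K2, crate K3, crate M2, crate R6, crate R7]
13. Boatman goes to the right bank with crate K6 and crate R3.  [the left bank: crate R4 | the right bank: crate K1, crate K2, crate K3, crate K6, crate M2, crate R3, crate R6, crate R7]
14. Boatman goes back to the left bank with crate K6.  [the left bank: crate K6, crate R4 | the right bank: crate K1, crate K2, crate K3, crate M2, crate R3, crate R6, crate R7]
15. Boatman goes to the right bank with crate K6 and crate R4.  [the left bank: — | the right bank: crate K1, crate K2, crate K3, crate K6, crate M2, crate R3, crate R4, crate R6, crate R7]

15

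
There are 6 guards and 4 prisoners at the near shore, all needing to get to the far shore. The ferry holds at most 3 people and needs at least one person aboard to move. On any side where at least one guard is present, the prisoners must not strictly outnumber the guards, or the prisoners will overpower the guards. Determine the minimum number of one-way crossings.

Counting alone: each trip to the far shore takes at most 3 across and each return brings at least 1 back, so after t trips out (and t−1 returns) at most 3t − (t−1) of the 10 are across; that first reaches 10 at t = 5, so at least 9 crossings are needed.
The plan below uses exactly 9 crossings, so it is optimal:
1. 2 prisoners → the far shore.  (the near shore: 6G 2P; the far shore: 0G 2P)
2. 1 prisoner ← the near shore.  (the near shore: 6G 3P; the far shore: 0G 1P)
3. 3 prisoners → the far shore.  (the near shore: 6G 0P; the far shore: 0G 4P)
4. 1 prisoner ← the near shore.  (the near shore: 6G 1P; the far shore: 0G 3P)
5. 3 guards → the far shore.  (the near shore: 3G 1P; the far shore: 3G 3P)
6. 1 prisoner ← the near shore.  (the near shore: 3G 2P; the far shore: 3G 2P)
7. 1 guard and 2 prisoners → the far shore.  (the near shore: 2G 0P; the far shore: 4G 4P)
8. 1 prisoner ← the near shore.  (the near shore: 2G 1P; the far shore: 4G 3P)
9. 2 guards and 1 prisoner → the far shore.  (the near shore: 0G 0P; the far shore: 6G 4P)

9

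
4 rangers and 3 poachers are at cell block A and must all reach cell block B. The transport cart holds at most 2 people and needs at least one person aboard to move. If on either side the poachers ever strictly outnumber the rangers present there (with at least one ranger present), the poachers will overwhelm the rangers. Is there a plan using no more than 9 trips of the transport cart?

Counting alone: each trip to cell block B takes at most 2 across and each return brings at least 1 back, so after t trips out (and t−1 returns) at most 2t − (t−1) of the 7 are across; that first reaches 7 at t = 6, so at least 11 crossings are needed.
Since 9 < 11, 9 crossings cannot be enough. (The shortest complete plan in fact takes 11:)
1. 2 poachers → cell block B.  (cell block A: 4R 1P; cell block B: 0R 2P)
2. 1 poacher ← cell block A.  (cell block A: 4R 2P; cell block B: 0R 1P)
3. 2 poachers → cell block B.  (cell block A: 4R 0P; cell block B: 0R 3P)
4. 1 poacher ← cell block A.  (cell block A: 4R 1P; cell block B: 0R 2P)
5. 2 rangers → cell block B.  (cell block A: 2R 1P; cell block B: 2R 2P)
6. 1 poacher ← cell block A.  (cell block A: 2R 2P; cell block B: 2R 1P)
7. 1 ranger and 1 poacher → cell block B.  (cell block A: 1R 1P; cell block B: 3R 2P)
8. 1 ranger ← cell block A.  (cell block A: 2R 1P; cell block B: 2R 2P)
9. 1 ranger and 1 poacher → cell block B.  (cell block A: 1R 0P; cell block B: 3R 3P)
10. 1 poacher ← cell block A.  (cell block A: 1R 1P; cell block B: 3R 2P)
11. 1 ranger and 1 poacher → cell block B.  (cell block A: 0R 0P; cell block B: 4R 3P)

No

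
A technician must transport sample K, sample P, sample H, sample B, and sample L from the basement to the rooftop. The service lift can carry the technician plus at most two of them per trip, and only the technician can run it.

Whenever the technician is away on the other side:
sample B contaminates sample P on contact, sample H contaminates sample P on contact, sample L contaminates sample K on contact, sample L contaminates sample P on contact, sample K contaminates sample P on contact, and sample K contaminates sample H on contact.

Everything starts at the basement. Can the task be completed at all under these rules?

1. Technician goes to the rooftop with sample K and sample P.
2. Technician goes back to the basement with sample K.
3. Technician goes to the rooftop with sample B and sample K.
4. Technician goes back to the basement with sample P.
5. Technician goes to the rooftop with sample H and sample L.
6. Technician goes back to the basement with sample K.
7. Technician goes to the rooftop with sample K and sample P.

Yes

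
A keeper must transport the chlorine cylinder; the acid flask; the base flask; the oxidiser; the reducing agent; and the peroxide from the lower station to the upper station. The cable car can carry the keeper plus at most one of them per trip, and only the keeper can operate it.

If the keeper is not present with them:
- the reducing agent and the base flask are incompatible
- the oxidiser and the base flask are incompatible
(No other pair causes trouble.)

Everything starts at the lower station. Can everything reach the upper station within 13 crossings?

Yes

Yes — this plan uses 13 crossings (≤ 13):
1. Keeper goes to the upper station with the base flask.  [the lower station: the acid flask, the chlorine cylinder, the oxidiser, the peroxide, the reducing agent | the upper station: the base flask]
2. Keeper goes back to the lower station alone.  [the lower station: the acid flask, the chlorine cylinder, the oxidiser, the peroxide, the reducing agent | the upper station: the base flask]
3. Keeper goes to the upper station with the chlorine cylinder.  [the lower station: the acid flask, the oxidiser, the peroxide, the reducing agent | the upper station: the base flask, the chlorine cylinder]
4. Keeper goes back to the lower station alone.  [the lower station: the acid flask, the oxidiser, the peroxide, the reducing agent | the upper station: the base flask, the chlorine cylinder]
5. Keeper goes to the upper station with the acid flask.  [the lower station: the oxidiser, the peroxide, the reducing agent | the upper station: the acid flask, the base flask, the chlorine cylinder]
6. Keeper goes back to the lower station alone.  [the lower station: the oxidiser, the peroxide, the reducing agent | the upper station: the acid flask, the base flask, the chlorine cylinder]
7. Keeper goes to the upper station with the oxidiser.  [the lower station: the peroxide, the reducing agent | the upper station: the acid flask, the base flask, the chlorine cylinder, the oxidiser]
8. Keeper goes back to the lower station with the base flask.  [the lower station: the base flask, the peroxide, the reducing agent | the upper station: the acid flask, the chlorine cylinder, the oxidiser]
9. Keeper goes to the upper station with the reducing agent.  [the lower station: the base flask, the peroxide | the upper station: the acid flask, the chlorine cylinder, the oxidiser, the reducing agent]
10. Keeper goes back to the lower station alone.  [the lower station: the base flask, the peroxide | the upper station: the acid flask, the chlorine cylinder, the oxidiser, the reducing agent]
11. Keeper goes to the upper station with the peroxide.  [the lower station: the base flask | the upper station: the acid flask, the chlorine cylinder, the oxidiser, the peroxide, the reducing agent]
12. Keeper goes back to the lower station alone.  [the lower station: the base flask | the upper station: the acid flask, the chlorine cylinder, the oxidiser, the peroxide, the reducing agent]
13. Keeper goes to the upper station with the base flask.  [the lower station: — | the upper station: the acid flask, the base flask, the chlorine cylinder, the oxidiser, the peroxide, the reducing agent]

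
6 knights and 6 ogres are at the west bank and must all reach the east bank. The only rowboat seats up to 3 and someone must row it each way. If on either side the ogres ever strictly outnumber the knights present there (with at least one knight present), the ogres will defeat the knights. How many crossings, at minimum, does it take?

impossible

Following every safe sequence of crossings from the start, the most of the 12 that can be at the east bank as the rowboat arrives there on crossings 1, 3, 5 is 3, 5, 6 respectively; the best ever achieved is 6 of 12.
From crossing 7 on, no configuration arises that was not already reachable earlier: only 17 distinct safe configurations (who is on which side, and where the rowboat is) can ever be reached, none of them has everyone across, and every continuation just revisits them. They are: 0 knights + 0 ogres across (rowboat back at the start); 0 knights + 1 ogre across (rowboat there); 0 knights + 1 ogre across (rowboat back at the start); 0 knights + 2 ogres across (rowboat there); 0 knights + 2 ogres across (rowboat back at the start); 0 knights + 3 ogres across (rowboat there); 0 knights + 3 ogres across (rowboat back at the start); 0 knights + 4 ogres across (rowboat there); 0 knights + 4 ogres across (rowboat back at the start); 0 knights + 5 ogres across (rowboat there); 0 knights + 5 ogres across (rowboat back at the start); 0 knights + 6 ogres across (rowboat there); 1 knight + 1 ogre across (rowboat there); 1 knight + 1 ogre across (rowboat back at the start); 2 knights + 2 ogres across (rowboat there); 2 knights + 2 ogres across (rowboat back at the start); 3 knights + 3 ogres across (rowboat there). So no valid plan exists.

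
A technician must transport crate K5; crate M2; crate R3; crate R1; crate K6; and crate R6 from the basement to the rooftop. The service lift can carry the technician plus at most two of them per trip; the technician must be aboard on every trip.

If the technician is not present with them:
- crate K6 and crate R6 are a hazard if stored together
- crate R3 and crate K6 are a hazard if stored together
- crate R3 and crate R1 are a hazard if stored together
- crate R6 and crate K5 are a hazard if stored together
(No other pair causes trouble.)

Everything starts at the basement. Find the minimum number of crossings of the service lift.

Counting alone: the technician can take at most 2 across per trip to the rooftop, so moving all 6 needs at least 3 loaded trips out, with a return between consecutive ones — at least 5 crossings.
The safety rule pushes this higher. Following every safe sequence of crossings, the most of the 6 that can be at the rooftop as the service lift arrives there on crossing 5 is 5 — never all 6.
So no plan with fewer than 7 crossings exists, and this one achieves 7:
1. Technician goes to the rooftop with crate R3 and crate R6.
2. Technician goes back to the basement alone.
3. Technician goes to the rooftop with crate K5 and crate M2.
4. Technician goes back to the basement with crate R6.
5. Technician goes to the rooftop with crate K6 and crate R1.
6. Technician goes back to the basement with crate R3.
7. Technician goes to the rooftop with crate R3 and crate R6.

7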